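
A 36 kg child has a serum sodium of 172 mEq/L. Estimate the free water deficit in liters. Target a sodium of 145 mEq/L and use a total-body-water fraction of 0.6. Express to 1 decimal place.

TBW = 0.6 · 36 = 21.6 L
Free water deficit = TBW · (Na/145 − 1)
= 21.6 · (172/145 − 1)
= 21.6 · 0.1862
= 4.02 L

4.0 L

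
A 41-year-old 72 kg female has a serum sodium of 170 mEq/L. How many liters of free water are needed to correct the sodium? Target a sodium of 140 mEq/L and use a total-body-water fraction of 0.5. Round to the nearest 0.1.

7.7 L

TBW = 0.5 · 72 = 36 L
Free water deficit = TBW · (Na/140 − 1)
= 36 · (170/140 − 1)
= 36 · 0.2143
= 7.71 L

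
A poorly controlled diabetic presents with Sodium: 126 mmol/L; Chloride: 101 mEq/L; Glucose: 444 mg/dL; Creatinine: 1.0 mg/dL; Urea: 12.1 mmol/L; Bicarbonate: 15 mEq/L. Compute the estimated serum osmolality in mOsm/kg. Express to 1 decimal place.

Calculated osmolality = 2·Na + glucose/18 + urea
= 2·126 + 444/18 + 12.1
= 252 + 24.67 + 12.10
= 288.77 mOsm/kg

288.8 mOsm/kg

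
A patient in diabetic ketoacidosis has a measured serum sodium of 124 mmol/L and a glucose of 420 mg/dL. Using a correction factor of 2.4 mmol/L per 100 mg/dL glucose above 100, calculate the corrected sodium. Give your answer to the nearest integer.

Corrected Na = measured Na + 2.4 · (glucose − 100)/100
= 124 + 2.4 · (420 − 100)/100
= 124 + 7.7
= 131.7 mmol/L

132 mmol/L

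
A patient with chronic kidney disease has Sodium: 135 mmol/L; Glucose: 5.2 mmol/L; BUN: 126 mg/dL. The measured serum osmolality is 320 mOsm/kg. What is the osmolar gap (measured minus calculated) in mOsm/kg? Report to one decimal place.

-0.2 mOsm/kg

Calculated osmolality = 2·Na + glucose + BUN/2.8
= 2·135 + 5.2 + 126/2.8
= 270 + 5.20 + 45
= 320.2 mOsm/kg ≈ 320.2 mOsm/kg
Osmolar gap = measured − calculated = 320 − 320.2 = -0.2 mOsm/kg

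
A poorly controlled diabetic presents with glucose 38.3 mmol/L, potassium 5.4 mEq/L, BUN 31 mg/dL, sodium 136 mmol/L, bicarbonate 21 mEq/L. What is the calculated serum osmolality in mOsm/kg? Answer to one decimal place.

321.4 mOsm/kg

Calculated osmolality = 2·Na + glucose + BUN/2.8
= 2·136 + 38.3 + 31/2.8
= 272 + 38.30 + 11.07
= 321.37 mOsm/kg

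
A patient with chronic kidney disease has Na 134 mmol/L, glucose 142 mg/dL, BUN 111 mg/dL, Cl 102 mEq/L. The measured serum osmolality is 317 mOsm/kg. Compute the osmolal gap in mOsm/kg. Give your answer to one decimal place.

Calculated osmolality = 2·Na + glucose/18 + BUN/2.8
= 2·134 + 142/18 + 111/2.8
= 268 + 7.89 + 39.64
= 315.53 mOsm/kg ≈ 315.5 mOsm/kg
Osmolar gap = measured − calculated = 317 − 315.5 = 1.5 mOsm/kg

1.5 mOsm/kg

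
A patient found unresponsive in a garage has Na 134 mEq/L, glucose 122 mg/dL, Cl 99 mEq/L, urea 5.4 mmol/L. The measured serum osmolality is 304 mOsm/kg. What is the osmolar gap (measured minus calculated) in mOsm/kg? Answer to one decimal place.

Calculated osmolality = 2·Na + glucose/18 + urea
= 2·134 + 122/18 + 5.4
= 268 + 6.78 + 5.40
= 280.18 mOsm/kg ≈ 280.2 mOsm/kg
Osmolar gap = measured − calculated = 304 − 280.2 = 23.8 mOsm/kg

23.8 mOsm/kg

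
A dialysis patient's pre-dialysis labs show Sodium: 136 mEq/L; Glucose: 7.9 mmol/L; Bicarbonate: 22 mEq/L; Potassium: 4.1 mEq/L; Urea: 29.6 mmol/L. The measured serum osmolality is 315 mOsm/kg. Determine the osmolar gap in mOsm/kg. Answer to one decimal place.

5.5 mOsm/kg

Calculated osmolality = 2·Na + glucose + urea
= 2·136 + 7.9 + 29.6
= 272 + 7.90 + 29.60
= 309.5 mOsm/kg ≈ 309.5 mOsm/kg
Osmolar gap = measured − calculated = 315 − 309.5 = 5.5 mOsm/kg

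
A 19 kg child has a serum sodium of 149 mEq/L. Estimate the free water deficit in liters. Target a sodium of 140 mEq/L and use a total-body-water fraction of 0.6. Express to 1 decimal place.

0.7 L

TBW = 0.6 · 19 = 11.4 L
Free water deficit = TBW · (Na/140 − 1)
= 11.4 · (149/140 − 1)
= 11.4 · 0.0643
= 0.73 L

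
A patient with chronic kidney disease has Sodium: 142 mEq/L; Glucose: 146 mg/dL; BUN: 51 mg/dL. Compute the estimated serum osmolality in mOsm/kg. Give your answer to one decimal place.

310.3 mOsm/kg

Calculated osmolality = 2·Na + glucose/18 + BUN/2.8
= 2·142 + 146/18 + 51/2.8
= 284 + 8.11 + 18.21
= 310.32 mOsm/kg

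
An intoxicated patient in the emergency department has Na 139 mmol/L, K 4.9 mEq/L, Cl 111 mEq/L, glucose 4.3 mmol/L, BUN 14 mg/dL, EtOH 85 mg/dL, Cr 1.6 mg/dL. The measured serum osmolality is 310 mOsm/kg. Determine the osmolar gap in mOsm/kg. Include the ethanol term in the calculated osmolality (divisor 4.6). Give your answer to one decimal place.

4.2 mOsm/kg

Calculated osmolality = 2·Na + glucose + BUN/2.8 + ethanol/4.6
= 2·139 + 4.3 + 14/2.8 + 85/4.6
= 278 + 4.30 + 5 + 18.48
= 305.78 mOsm/kg ≈ 305.8 mOsm/kg
Osmolar gap = measured − calculated = 310 − 305.8 = 4.2 mOsm/kg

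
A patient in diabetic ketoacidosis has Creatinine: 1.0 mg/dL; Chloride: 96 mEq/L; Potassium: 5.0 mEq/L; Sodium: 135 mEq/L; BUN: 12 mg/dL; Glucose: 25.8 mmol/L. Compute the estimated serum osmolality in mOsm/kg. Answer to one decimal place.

Calculated osmolality = 2·Na + glucose + BUN/2.8
= 2·135 + 25.8 + 12/2.8
= 270 + 25.80 + 4.29
= 300.09 mOsm/kg

300.1 mOsm/kg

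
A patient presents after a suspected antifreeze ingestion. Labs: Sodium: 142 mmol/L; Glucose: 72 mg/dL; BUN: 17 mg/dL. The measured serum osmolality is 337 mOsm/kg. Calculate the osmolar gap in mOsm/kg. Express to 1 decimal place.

Calculated osmolality = 2·Na + glucose/18 + BUN/2.8
= 2·142 + 72/18 + 17/2.8
= 284 + 4 + 6.07
= 294.07 mOsm/kg ≈ 294.1 mOsm/kg
Osmolar gap = measured − calculated = 337 − 294.1 = 42.9 mOsm/kg

42.9 mOsm/kg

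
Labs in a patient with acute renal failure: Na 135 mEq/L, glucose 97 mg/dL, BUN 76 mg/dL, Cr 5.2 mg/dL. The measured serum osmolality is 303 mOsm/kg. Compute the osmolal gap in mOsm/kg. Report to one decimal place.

Calculated osmolality = 2·Na + glucose/18 + BUN/2.8
= 2·135 + 97/18 + 76/2.8
= 270 + 5.39 + 27.14
= 302.53 mOsm/kg ≈ 302.5 mOsm/kg
Osmolar gap = measured − calculated = 303 − 302.5 = 0.5 mOsm/kg

0.5 mOsm/kg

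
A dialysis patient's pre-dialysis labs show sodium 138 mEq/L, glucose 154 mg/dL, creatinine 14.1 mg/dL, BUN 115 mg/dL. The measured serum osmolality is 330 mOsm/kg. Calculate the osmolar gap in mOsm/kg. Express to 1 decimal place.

Calculated osmolality = 2·Na + glucose/18 + BUN/2.8
= 2·138 + 154/18 + 115/2.8
= 276 + 8.56 + 41.07
= 325.63 mOsm/kg ≈ 325.6 mOsm/kg
Osmolar gap = measured − calculated = 330 − 325.6 = 4.4 mOsm/kg

4.4 mOsm/kg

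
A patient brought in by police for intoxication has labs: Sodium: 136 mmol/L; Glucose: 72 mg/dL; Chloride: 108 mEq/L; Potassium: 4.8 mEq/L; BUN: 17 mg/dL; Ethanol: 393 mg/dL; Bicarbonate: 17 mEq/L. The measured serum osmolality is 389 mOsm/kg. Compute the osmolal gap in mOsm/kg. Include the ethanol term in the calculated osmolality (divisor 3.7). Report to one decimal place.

Calculated osmolality = 2·Na + glucose/18 + BUN/2.8 + ethanol/3.7
= 2·136 + 72/18 + 17/2.8 + 393/3.7
= 272 + 4 + 6.07 + 106.22
= 388.29 mOsm/kg ≈ 388.3 mOsm/kg
Osmolar gap = measured − calculated = 389 − 388.3 = 0.7 mOsm/kg

0.7 mOsm/kg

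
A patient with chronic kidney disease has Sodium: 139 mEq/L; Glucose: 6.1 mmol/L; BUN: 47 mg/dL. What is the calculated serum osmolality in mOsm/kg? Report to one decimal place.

300.9 mOsm/kg

Calculated osmolality = 2·Na + glucose + BUN/2.8
= 2·139 + 6.1 + 47/2.8
= 278 + 6.10 + 16.79
= 300.89 mOsm/kg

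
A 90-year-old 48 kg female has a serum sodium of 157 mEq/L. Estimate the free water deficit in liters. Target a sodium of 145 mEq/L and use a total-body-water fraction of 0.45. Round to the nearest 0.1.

TBW = 0.45 · 48 = 21.6 L
Free water deficit = TBW · (Na/145 − 1)
= 21.6 · (157/145 − 1)
= 21.6 · 0.0828
= 1.79 L

1.8 L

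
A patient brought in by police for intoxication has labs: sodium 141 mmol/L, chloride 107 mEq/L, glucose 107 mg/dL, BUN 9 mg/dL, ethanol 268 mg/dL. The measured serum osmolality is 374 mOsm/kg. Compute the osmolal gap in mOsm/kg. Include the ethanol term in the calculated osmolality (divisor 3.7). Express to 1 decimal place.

Calculated osmolality = 2·Na + glucose/18 + BUN/2.8 + ethanol/3.7
= 2·141 + 107/18 + 9/2.8 + 268/3.7
= 282 + 5.94 + 3.21 + 72.43
= 363.58 mOsm/kg ≈ 363.6 mOsm/kg
Osmolar gap = measured − calculated = 374 − 363.6 = 10.4 mOsm/kg

10.4 mOsm/kg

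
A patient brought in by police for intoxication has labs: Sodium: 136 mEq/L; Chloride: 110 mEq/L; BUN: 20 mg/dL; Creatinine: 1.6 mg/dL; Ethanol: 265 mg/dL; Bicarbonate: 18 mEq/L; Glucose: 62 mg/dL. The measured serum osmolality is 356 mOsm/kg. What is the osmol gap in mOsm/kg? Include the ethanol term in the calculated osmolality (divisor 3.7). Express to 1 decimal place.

Calculated osmolality = 2·Na + glucose/18 + BUN/2.8 + ethanol/3.7
= 2·136 + 62/18 + 20/2.8 + 265/3.7
= 272 + 3.44 + 7.14 + 71.62
= 354.2 mOsm/kg ≈ 354.2 mOsm/kg
Osmolar gap = measured − calculated = 356 − 354.2 = 1.8 mOsm/kg

1.8 mOsm/kg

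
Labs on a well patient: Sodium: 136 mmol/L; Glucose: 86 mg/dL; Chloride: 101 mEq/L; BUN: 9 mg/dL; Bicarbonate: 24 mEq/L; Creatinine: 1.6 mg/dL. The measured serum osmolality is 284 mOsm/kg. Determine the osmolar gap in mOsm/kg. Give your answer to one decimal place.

4.0 mOsm/kg

Calculated osmolality = 2·Na + glucose/18 + BUN/2.8
= 2·136 + 86/18 + 9/2.8
= 272 + 4.78 + 3.21
= 279.99 mOsm/kg ≈ 280.0 mOsm/kg
Osmolar gap = measured − calculated = 284 − 280.0 = 4.0 mOsm/kg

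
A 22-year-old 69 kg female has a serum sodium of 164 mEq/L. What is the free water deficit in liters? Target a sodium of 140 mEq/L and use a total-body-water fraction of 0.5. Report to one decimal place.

5.9 L

TBW = 0.5 · 69 = 34.5 L
Free water deficit = TBW · (Na/140 − 1)
= 34.5 · (164/140 − 1)
= 34.5 · 0.1714
= 5.91 L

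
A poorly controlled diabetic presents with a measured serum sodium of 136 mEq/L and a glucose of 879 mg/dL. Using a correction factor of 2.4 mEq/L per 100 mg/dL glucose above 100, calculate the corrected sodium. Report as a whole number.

155 mEq/L

Corrected Na = measured Na + 2.4 · (glucose − 100)/100
= 136 + 2.4 · (879 − 100)/100
= 136 + 18.7
= 154.7 mEq/L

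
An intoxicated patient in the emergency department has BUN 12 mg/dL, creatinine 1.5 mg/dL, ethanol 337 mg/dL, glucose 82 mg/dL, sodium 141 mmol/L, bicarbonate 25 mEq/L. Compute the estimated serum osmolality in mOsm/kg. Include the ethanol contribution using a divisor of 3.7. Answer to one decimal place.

381.9 mOsm/kg

Calculated osmolality = 2·Na + glucose/18 + BUN/2.8 + ethanol/3.7
= 2·141 + 82/18 + 12/2.8 + 337/3.7
= 282 + 4.56 + 4.29 + 91.08
= 381.93 mOsm/kg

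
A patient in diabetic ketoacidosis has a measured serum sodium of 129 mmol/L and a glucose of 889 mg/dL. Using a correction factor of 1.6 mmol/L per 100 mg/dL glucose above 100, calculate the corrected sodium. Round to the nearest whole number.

Corrected Na = measured Na + 1.6 · (glucose − 100)/100
= 129 + 1.6 · (889 − 100)/100
= 129 + 12.6
= 141.6 mmol/L

142 mmol/L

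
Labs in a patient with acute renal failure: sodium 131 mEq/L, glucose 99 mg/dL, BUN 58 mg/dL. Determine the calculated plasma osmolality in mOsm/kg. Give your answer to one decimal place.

288.2 mOsm/kg

Calculated osmolality = 2·Na + glucose/18 + BUN/2.8
= 2·131 + 99/18 + 58/2.8
= 262 + 5.50 + 20.71
= 288.21 mOsm/kg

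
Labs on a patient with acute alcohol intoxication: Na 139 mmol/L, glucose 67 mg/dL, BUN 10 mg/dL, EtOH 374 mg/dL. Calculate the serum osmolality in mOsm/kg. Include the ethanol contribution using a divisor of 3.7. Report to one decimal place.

386.4 mOsm/kg

Calculated osmolality = 2·Na + glucose/18 + BUN/2.8 + ethanol/3.7
= 2·139 + 67/18 + 10/2.8 + 374/3.7
= 278 + 3.72 + 3.57 + 101.08
= 386.37 mOsm/kg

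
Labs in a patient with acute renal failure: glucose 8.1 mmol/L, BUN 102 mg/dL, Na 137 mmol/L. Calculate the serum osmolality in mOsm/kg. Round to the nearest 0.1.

Calculated osmolality = 2·Na + glucose + BUN/2.8
= 2·137 + 8.1 + 102/2.8
= 274 + 8.10 + 36.43
= 318.53 mOsm/kg

318.5 mOsm/kg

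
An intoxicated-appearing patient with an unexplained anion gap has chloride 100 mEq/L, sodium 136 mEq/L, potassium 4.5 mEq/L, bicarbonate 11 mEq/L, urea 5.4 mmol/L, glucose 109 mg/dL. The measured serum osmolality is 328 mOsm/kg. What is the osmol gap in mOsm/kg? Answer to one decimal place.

Calculated osmolality = 2·Na + glucose/18 + urea
= 2·136 + 109/18 + 5.4
= 272 + 6.06 + 5.40
= 283.46 mOsm/kg ≈ 283.5 mOsm/kg
Osmolar gap = measured − calculated = 328 − 283.5 = 44.5 mOsm/kg

44.5 mOsm/kg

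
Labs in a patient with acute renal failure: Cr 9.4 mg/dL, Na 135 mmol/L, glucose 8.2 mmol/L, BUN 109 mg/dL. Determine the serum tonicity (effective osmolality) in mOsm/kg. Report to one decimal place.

Effective osmolality excludes urea (freely permeant across cell membranes):
2·Na + glucose
= 2·135 + 8.2
= 270 + 8.2
= 278.2 mOsm/kg

278.2 mOsm/kg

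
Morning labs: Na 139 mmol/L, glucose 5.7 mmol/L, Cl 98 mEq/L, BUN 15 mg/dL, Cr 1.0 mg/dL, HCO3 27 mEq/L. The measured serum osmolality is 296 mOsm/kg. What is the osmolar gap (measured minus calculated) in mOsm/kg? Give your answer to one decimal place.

Calculated osmolality = 2·Na + glucose + BUN/2.8
= 2·139 + 5.7 + 15/2.8
= 278 + 5.70 + 5.36
= 289.06 mOsm/kg ≈ 289.1 mOsm/kg
Osmolar gap = measured − calculated = 296 − 289.1 = 6.9 mOsm/kg

6.9 mOsm/kg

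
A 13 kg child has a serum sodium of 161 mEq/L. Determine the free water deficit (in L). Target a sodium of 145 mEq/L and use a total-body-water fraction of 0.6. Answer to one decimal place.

0.9 L

TBW = 0.6 · 13 = 7.8 L
Free water deficit = TBW · (Na/145 − 1)
= 7.8 · (161/145 − 1)
= 7.8 · 0.1103
= 0.86 L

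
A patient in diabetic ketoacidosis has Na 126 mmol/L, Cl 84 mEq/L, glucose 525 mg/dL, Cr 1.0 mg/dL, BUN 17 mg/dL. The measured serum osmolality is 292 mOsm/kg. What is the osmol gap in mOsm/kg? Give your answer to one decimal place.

Calculated osmolality = 2·Na + glucose/18 + BUN/2.8
= 2·126 + 525/18 + 17/2.8
= 252 + 29.17 + 6.07
= 287.24 mOsm/kg ≈ 287.2 mOsm/kg
Osmolar gap = measured − calculated = 292 − 287.2 = 4.8 mOsm/kg

4.8 mOsm/kg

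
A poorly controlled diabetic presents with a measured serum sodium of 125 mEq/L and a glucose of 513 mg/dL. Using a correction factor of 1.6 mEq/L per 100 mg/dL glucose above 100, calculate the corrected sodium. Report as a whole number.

132 mEq/L

Corrected Na = measured Na + 1.6 · (glucose − 100)/100
= 125 + 1.6 · (513 − 100)/100
= 125 + 6.6
= 131.6 mEq/L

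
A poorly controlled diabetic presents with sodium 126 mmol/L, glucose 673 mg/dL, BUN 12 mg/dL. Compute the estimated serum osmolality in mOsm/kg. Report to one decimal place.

Calculated osmolality = 2·Na + glucose/18 + BUN/2.8
= 2·126 + 673/18 + 12/2.8
= 252 + 37.39 + 4.29
= 293.68 mOsm/kg

293.7 mOsm/kg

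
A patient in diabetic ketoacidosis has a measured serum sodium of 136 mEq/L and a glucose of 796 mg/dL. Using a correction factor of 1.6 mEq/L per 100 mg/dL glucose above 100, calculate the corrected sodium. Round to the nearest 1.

Corrected Na = measured Na + 1.6 · (glucose − 100)/100
= 136 + 1.6 · (796 − 100)/100
= 136 + 11.1
= 147.1 mEq/L

147 mEq/L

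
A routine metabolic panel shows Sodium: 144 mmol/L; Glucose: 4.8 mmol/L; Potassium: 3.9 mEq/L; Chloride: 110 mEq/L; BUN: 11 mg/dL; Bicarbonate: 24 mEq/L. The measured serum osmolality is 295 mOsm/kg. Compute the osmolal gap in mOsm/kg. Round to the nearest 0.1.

-1.7 mOsm/kg

Calculated osmolality = 2·Na + glucose + BUN/2.8
= 2·144 + 4.8 + 11/2.8
= 288 + 4.80 + 3.93
= 296.73 mOsm/kg ≈ 296.7 mOsm/kg
Osmolar gap = measured − calculated = 295 − 296.7 = -1.7 mOsm/kg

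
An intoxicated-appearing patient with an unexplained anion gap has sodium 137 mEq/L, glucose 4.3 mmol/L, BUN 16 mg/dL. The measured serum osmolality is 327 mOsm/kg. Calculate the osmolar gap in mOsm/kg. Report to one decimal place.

Calculated osmolality = 2·Na + glucose + BUN/2.8
= 2·137 + 4.3 + 16/2.8
= 274 + 4.30 + 5.71
= 284.01 mOsm/kg ≈ 284.0 mOsm/kg
Osmolar gap = measured − calculated = 327 − 284.0 = 43.0 mOsm/kg

43.0 mOsm/kg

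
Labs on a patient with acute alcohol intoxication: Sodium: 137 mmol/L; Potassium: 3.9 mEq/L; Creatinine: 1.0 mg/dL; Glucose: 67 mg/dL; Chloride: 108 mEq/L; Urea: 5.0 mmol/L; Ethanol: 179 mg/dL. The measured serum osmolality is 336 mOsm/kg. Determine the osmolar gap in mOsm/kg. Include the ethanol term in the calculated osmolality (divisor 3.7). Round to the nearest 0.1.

Calculated osmolality = 2·Na + glucose/18 + urea + ethanol/3.7
= 2·137 + 67/18 + 5 + 179/3.7
= 274 + 3.72 + 5 + 48.38
= 331.1 mOsm/kg ≈ 331.1 mOsm/kg
Osmolar gap = measured − calculated = 336 − 331.1 = 4.9 mOsm/kg

4.9 mOsm/kg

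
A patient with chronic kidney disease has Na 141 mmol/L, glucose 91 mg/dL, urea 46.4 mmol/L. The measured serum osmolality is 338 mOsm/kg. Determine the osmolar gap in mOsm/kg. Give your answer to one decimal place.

4.5 mOsm/kg

Calculated osmolality = 2·Na + glucose/18 + urea
= 2·141 + 91/18 + 46.4
= 282 + 5.06 + 46.40
= 333.46 mOsm/kg ≈ 333.5 mOsm/kg
Osmolar gap = measured − calculated = 338 − 333.5 = 4.5 mOsm/kg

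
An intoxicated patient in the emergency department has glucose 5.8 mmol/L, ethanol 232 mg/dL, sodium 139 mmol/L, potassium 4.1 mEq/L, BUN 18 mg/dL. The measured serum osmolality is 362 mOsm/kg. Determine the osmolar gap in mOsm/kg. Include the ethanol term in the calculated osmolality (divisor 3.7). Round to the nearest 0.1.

Calculated osmolality = 2·Na + glucose + BUN/2.8 + ethanol/3.7
= 2·139 + 5.8 + 18/2.8 + 232/3.7
= 278 + 5.80 + 6.43 + 62.70
= 352.93 mOsm/kg ≈ 352.9 mOsm/kg
Osmolar gap = measured − calculated = 362 − 352.9 = 9.1 mOsm/kg

9.1 mOsm/kg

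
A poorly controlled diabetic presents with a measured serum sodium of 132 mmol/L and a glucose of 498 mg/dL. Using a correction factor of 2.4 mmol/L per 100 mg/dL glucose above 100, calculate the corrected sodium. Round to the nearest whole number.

142 mmol/L

Corrected Na = measured Na + 2.4 · (glucose − 100)/100
= 132 + 2.4 · (498 − 100)/100
= 132 + 9.6
= 141.6 mmol/L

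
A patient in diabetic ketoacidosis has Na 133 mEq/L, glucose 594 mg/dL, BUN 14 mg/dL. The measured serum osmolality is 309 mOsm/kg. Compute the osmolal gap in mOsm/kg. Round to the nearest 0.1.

Calculated osmolality = 2·Na + glucose/18 + BUN/2.8
= 2·133 + 594/18 + 14/2.8
= 266 + 33 + 5
= 304 mOsm/kg ≈ 304.0 mOsm/kg
Osmolar gap = measured − calculated = 309 − 304.0 = 5.0 mOsm/kg

5.0 mOsm/kg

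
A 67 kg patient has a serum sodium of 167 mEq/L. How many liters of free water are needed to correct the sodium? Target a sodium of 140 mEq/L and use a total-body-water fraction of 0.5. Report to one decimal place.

TBW = 0.5 · 67 = 33.5 L
Free water deficit = TBW · (Na/140 − 1)
= 33.5 · (167/140 − 1)
= 33.5 · 0.1929
= 6.46 L

6.5 L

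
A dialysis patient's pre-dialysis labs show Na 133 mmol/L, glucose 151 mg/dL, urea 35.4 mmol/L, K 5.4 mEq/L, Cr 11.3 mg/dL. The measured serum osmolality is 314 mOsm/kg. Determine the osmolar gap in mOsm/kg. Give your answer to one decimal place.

Calculated osmolality = 2·Na + glucose/18 + urea
= 2·133 + 151/18 + 35.4
= 266 + 8.39 + 35.40
= 309.79 mOsm/kg ≈ 309.8 mOsm/kg
Osmolar gap = measured − calculated = 314 − 309.8 = 4.2 mOsm/kg

4.2 mOsm/kg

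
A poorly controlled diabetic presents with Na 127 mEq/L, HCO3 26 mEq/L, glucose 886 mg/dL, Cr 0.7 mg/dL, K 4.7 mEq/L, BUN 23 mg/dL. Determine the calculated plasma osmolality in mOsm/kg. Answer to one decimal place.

Calculated osmolality = 2·Na + glucose/18 + BUN/2.8
= 2·127 + 886/18 + 23/2.8
= 254 + 49.22 + 8.21
= 311.43 mOsm/kg

311.4 mOsm/kg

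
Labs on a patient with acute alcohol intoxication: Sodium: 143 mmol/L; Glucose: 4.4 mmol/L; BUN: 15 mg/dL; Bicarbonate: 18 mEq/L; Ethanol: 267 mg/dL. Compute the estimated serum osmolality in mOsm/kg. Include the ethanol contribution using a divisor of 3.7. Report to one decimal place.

Calculated osmolality = 2·Na + glucose + BUN/2.8 + ethanol/3.7
= 2·143 + 4.4 + 15/2.8 + 267/3.7
= 286 + 4.40 + 5.36 + 72.16
= 367.92 mOsm/kg

367.9 mOsm/kg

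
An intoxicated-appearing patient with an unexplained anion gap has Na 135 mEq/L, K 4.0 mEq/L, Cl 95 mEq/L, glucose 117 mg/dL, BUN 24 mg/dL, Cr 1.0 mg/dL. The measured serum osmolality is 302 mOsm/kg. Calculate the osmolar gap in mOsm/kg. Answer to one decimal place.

16.9 mOsm/kg

Calculated osmolality = 2·Na + glucose/18 + BUN/2.8
= 2·135 + 117/18 + 24/2.8
= 270 + 6.50 + 8.57
= 285.07 mOsm/kg ≈ 285.1 mOsm/kg
Osmolar gap = measured − calculated = 302 − 285.1 = 16.9 mOsm/kg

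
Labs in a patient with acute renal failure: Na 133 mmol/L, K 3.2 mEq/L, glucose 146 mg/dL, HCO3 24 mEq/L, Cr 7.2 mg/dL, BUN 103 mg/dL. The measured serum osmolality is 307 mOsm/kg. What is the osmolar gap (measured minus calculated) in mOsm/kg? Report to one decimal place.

Calculated osmolality = 2·Na + glucose/18 + BUN/2.8
= 2·133 + 146/18 + 103/2.8
= 266 + 8.11 + 36.79
= 310.9 mOsm/kg ≈ 310.9 mOsm/kg
Osmolar gap = measured − calculated = 307 − 310.9 = -3.9 mOsm/kg

-3.9 mOsm/kg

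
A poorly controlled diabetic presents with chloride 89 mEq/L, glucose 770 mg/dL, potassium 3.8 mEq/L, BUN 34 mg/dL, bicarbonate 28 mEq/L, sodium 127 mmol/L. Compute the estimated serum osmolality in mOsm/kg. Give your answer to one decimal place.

308.9 mOsm/kg

Calculated osmolality = 2·Na + glucose/18 + BUN/2.8
= 2·127 + 770/18 + 34/2.8
= 254 + 42.78 + 12.14
= 308.92 mOsm/kg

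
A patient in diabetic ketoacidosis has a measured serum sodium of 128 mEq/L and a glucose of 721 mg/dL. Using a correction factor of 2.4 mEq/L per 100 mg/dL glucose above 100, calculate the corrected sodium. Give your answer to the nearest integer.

Corrected Na = measured Na + 2.4 · (glucose − 100)/100
= 128 + 2.4 · (721 − 100)/100
= 128 + 14.9
= 142.9 mEq/L

143 mEq/L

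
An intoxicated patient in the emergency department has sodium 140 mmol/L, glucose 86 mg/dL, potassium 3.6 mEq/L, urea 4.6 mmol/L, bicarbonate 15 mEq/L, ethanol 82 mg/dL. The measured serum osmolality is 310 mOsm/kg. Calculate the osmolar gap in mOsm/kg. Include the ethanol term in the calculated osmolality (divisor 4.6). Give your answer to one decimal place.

2.8 mOsm/kg

Calculated osmolality = 2·Na + glucose/18 + urea + ethanol/4.6
= 2·140 + 86/18 + 4.6 + 82/4.6
= 280 + 4.78 + 4.60 + 17.83
= 307.21 mOsm/kg ≈ 307.2 mOsm/kg
Osmolar gap = measured − calculated = 310 − 307.2 = 2.8 mOsm/kg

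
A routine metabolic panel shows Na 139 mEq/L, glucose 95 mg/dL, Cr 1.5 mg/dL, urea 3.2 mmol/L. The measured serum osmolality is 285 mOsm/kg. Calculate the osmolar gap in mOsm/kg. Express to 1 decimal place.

-1.5 mOsm/kg

Calculated osmolality = 2·Na + glucose/18 + urea
= 2·139 + 95/18 + 3.2
= 278 + 5.28 + 3.20
= 286.48 mOsm/kg ≈ 286.5 mOsm/kg
Osmolar gap = measured − calculated = 285 − 286.5 = -1.5 mOsm/kg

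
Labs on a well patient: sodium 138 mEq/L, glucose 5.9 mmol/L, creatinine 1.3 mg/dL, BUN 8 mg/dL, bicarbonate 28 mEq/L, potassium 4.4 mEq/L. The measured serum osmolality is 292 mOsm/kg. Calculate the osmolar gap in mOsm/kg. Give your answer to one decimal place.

7.2 mOsm/kg

Calculated osmolality = 2·Na + glucose + BUN/2.8
= 2·138 + 5.9 + 8/2.8
= 276 + 5.90 + 2.86
= 284.76 mOsm/kg ≈ 284.8 mOsm/kg
Osmolar gap = measured − calculated = 292 − 284.8 = 7.2 mOsm/kg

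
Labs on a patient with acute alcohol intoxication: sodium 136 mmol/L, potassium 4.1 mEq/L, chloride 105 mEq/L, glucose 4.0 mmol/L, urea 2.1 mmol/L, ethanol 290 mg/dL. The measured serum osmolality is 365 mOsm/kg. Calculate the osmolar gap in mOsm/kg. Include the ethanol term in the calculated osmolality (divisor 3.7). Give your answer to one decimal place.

Calculated osmolality = 2·Na + glucose + urea + ethanol/3.7
= 2·136 + 4 + 2.1 + 290/3.7
= 272 + 4 + 2.10 + 78.38
= 356.48 mOsm/kg ≈ 356.5 mOsm/kg
Osmolar gap = measured − calculated = 365 − 356.5 = 8.5 mOsm/kg

8.5 mOsm/kg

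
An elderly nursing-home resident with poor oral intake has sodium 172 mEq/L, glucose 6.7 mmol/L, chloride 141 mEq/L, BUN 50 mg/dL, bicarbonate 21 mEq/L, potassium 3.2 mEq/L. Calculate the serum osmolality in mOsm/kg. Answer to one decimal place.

Calculated osmolality = 2·Na + glucose + BUN/2.8
= 2·172 + 6.7 + 50/2.8
= 344 + 6.70 + 17.86
= 368.56 mOsm/kg

368.6 mOsm/kg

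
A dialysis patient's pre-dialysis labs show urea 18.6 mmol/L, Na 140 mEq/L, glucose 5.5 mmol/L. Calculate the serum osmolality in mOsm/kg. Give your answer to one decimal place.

Calculated osmolality = 2·Na + glucose + urea
= 2·140 + 5.5 + 18.6
= 280 + 5.50 + 18.60
= 304.1 mOsm/kg

304.1 mOsm/kg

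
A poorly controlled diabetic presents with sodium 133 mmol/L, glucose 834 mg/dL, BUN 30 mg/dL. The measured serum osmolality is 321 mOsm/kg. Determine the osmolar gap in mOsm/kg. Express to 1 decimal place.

-2.0 mOsm/kg

Calculated osmolality = 2·Na + glucose/18 + BUN/2.8
= 2·133 + 834/18 + 30/2.8
= 266 + 46.33 + 10.71
= 323.04 mOsm/kg ≈ 323.0 mOsm/kg
Osmolar gap = measured − calculated = 321 − 323.0 = -2.0 mOsm/kg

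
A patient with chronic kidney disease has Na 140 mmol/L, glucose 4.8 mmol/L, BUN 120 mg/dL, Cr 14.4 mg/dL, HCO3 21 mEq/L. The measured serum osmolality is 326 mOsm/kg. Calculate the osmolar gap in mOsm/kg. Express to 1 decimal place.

-1.7 mOsm/kg

Calculated osmolality = 2·Na + glucose + BUN/2.8
= 2·140 + 4.8 + 120/2.8
= 280 + 4.80 + 42.86
= 327.66 mOsm/kg ≈ 327.7 mOsm/kg
Osmolar gap = measured − calculated = 326 − 327.7 = -1.7 mOsm/kg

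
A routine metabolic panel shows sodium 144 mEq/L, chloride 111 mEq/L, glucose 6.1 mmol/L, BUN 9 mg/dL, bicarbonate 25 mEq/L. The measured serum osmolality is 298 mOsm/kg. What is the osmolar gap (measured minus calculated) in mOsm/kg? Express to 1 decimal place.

Calculated osmolality = 2·Na + glucose + BUN/2.8
= 2·144 + 6.1 + 9/2.8
= 288 + 6.10 + 3.21
= 297.31 mOsm/kg ≈ 297.3 mOsm/kg
Osmolar gap = measured − calculated = 298 − 297.3 = 0.7 mOsm/kg

0.7 mOsm/kg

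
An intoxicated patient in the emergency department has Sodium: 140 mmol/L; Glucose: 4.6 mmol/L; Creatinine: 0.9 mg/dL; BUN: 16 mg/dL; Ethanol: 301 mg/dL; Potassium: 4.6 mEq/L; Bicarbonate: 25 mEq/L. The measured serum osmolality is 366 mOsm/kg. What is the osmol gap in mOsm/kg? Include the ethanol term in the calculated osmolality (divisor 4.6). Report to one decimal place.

10.3 mOsm/kg

Calculated osmolality = 2·Na + glucose + BUN/2.8 + ethanol/4.6
= 2·140 + 4.6 + 16/2.8 + 301/4.6
= 280 + 4.60 + 5.71 + 65.43
= 355.74 mOsm/kg ≈ 355.7 mOsm/kg
Osmolar gap = measured − calculated = 366 − 355.7 = 10.3 mOsm/kg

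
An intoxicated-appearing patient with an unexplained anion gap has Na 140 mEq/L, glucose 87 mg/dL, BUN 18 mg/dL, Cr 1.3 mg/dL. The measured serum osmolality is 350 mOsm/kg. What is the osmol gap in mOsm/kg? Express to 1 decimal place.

Calculated osmolality = 2·Na + glucose/18 + BUN/2.8
= 2·140 + 87/18 + 18/2.8
= 280 + 4.83 + 6.43
= 291.26 mOsm/kg ≈ 291.3 mOsm/kg
Osmolar gap = measured − calculated = 350 − 291.3 = 58.7 mOsm/kg

58.7 mOsm/kg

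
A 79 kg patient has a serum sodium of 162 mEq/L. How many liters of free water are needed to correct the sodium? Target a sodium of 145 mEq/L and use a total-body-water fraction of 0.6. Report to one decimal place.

TBW = 0.6 · 79 = 47.4 L
Free water deficit = TBW · (Na/145 − 1)
= 47.4 · (162/145 − 1)
= 47.4 · 0.1172
= 5.56 L

5.6 L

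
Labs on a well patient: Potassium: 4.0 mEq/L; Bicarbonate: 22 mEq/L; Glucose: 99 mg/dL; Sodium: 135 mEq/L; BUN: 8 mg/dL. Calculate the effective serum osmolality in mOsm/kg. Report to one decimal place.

Effective osmolality excludes urea (freely permeant across cell membranes):
2·Na + glucose/18
= 2·135 + 99/18
= 270 + 5.5
= 275.5 mOsm/kg

275.5 mOsm/kg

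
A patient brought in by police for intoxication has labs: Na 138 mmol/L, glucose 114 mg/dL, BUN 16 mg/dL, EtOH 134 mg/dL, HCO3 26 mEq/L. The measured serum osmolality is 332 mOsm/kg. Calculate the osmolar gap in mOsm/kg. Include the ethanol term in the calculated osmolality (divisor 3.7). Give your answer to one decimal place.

7.7 mOsm/kg

Calculated osmolality = 2·Na + glucose/18 + BUN/2.8 + ethanol/3.7
= 2·138 + 114/18 + 16/2.8 + 134/3.7
= 276 + 6.33 + 5.71 + 36.22
= 324.26 mOsm/kg ≈ 324.3 mOsm/kg
Osmolar gap = measured − calculated = 332 − 324.3 = 7.7 mOsm/kg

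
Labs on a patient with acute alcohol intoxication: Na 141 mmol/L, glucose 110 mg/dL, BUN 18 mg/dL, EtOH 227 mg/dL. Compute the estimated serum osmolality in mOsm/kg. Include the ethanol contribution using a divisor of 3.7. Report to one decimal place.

Calculated osmolality = 2·Na + glucose/18 + BUN/2.8 + ethanol/3.7
= 2·141 + 110/18 + 18/2.8 + 227/3.7
= 282 + 6.11 + 6.43 + 61.35
= 355.89 mOsm/kg

355.9 mOsm/kg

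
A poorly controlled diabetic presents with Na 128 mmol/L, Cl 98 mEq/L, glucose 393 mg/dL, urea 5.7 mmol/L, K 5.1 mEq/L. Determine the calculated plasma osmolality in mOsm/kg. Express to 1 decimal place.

Calculated osmolality = 2·Na + glucose/18 + urea
= 2·128 + 393/18 + 5.7
= 256 + 21.83 + 5.70
= 283.53 mOsm/kg

283.5 mOsm/kg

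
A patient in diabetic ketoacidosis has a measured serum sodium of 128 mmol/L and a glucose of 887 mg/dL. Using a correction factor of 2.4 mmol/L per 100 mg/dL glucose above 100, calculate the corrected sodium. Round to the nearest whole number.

147 mmol/L

Corrected Na = measured Na + 2.4 · (glucose − 100)/100
= 128 + 2.4 · (887 − 100)/100
= 128 + 18.9
= 146.9 mmol/L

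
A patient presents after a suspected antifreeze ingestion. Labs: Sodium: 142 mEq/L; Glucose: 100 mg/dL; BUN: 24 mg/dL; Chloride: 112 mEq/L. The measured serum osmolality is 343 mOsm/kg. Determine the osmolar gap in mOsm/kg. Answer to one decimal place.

44.9 mOsm/kg

Calculated osmolality = 2·Na + glucose/18 + BUN/2.8
= 2·142 + 100/18 + 24/2.8
= 284 + 5.56 + 8.57
= 298.13 mOsm/kg ≈ 298.1 mOsm/kg
Osmolar gap = measured − calculated = 343 − 298.1 = 44.9 mOsm/kg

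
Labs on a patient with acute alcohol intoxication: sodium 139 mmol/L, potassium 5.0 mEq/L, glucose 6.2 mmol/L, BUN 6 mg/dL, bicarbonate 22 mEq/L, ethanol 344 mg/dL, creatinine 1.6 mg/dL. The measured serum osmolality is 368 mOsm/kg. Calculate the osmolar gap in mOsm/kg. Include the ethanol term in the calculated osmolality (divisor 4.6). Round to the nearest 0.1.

6.9 mOsm/kg

Calculated osmolality = 2·Na + glucose + BUN/2.8 + ethanol/4.6
= 2·139 + 6.2 + 6/2.8 + 344/4.6
= 278 + 6.20 + 2.14 + 74.78
= 361.12 mOsm/kg ≈ 361.1 mOsm/kg
Osmolar gap = measured − calculated = 368 − 361.1 = 6.9 mOsm/kg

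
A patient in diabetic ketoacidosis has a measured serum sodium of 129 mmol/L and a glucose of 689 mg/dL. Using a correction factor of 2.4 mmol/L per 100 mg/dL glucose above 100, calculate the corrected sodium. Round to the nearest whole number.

143 mmol/L

Corrected Na = measured Na + 2.4 · (glucose − 100)/100
= 129 + 2.4 · (689 − 100)/100
= 129 + 14.1
= 143.1 mmol/L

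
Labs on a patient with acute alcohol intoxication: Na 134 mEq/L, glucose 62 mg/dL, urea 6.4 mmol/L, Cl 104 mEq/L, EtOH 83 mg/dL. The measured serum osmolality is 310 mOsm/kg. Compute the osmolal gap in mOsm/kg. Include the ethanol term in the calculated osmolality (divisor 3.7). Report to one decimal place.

Calculated osmolality = 2·Na + glucose/18 + urea + ethanol/3.7
= 2·134 + 62/18 + 6.4 + 83/3.7
= 268 + 3.44 + 6.40 + 22.43
= 300.27 mOsm/kg ≈ 300.3 mOsm/kg
Osmolar gap = measured − calculated = 310 − 300.3 = 9.7 mOsm/kg

9.7 mOsm/kg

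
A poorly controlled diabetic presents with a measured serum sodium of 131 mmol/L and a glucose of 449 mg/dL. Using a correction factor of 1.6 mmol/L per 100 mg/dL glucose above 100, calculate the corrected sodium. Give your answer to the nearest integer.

137 mmol/L

Corrected Na = measured Na + 1.6 · (glucose − 100)/100
= 131 + 1.6 · (449 − 100)/100
= 131 + 5.6
= 136.6 mmol/L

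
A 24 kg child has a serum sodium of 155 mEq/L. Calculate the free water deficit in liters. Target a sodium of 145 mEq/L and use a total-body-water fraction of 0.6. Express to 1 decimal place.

1.0 L

TBW = 0.6 · 24 = 14.4 L
Free water deficit = TBW · (Na/145 − 1)
= 14.4 · (155/145 − 1)
= 14.4 · 0.069
= 0.99 L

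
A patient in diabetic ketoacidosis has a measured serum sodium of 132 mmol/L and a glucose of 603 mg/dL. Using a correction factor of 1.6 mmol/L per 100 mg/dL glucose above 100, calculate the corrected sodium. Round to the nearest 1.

Corrected Na = measured Na + 1.6 · (glucose − 100)/100
= 132 + 1.6 · (603 − 100)/100
= 132 + 8
= 140 mmol/L

140 mmol/L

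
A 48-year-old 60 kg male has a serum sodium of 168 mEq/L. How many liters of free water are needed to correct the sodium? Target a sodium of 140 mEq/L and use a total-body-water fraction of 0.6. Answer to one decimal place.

7.2 L

TBW = 0.6 · 60 = 36 L
Free water deficit = TBW · (Na/140 − 1)
= 36 · (168/140 − 1)
= 36 · 0.2
= 7.2 L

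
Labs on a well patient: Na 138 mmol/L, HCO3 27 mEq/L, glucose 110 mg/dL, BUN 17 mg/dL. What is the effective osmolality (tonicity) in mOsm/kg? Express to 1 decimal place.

282.1 mOsm/kg

Effective osmolality excludes urea (freely permeant across cell membranes):
2·Na + glucose/18
= 2·138 + 110/18
= 276 + 6.11
= 282.11 mOsm/kg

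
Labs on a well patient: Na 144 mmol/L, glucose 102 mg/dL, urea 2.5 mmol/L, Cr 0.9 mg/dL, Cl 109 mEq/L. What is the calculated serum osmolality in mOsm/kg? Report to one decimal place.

Calculated osmolality = 2·Na + glucose/18 + urea
= 2·144 + 102/18 + 2.5
= 288 + 5.67 + 2.50
= 296.17 mOsm/kg

296.2 mOsm/kg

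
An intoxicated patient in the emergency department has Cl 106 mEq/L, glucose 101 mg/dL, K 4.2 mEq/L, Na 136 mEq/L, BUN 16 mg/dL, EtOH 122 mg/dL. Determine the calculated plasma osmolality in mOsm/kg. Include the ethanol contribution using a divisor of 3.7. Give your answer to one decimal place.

316.3 mOsm/kg

Calculated osmolality = 2·Na + glucose/18 + BUN/2.8 + ethanol/3.7
= 2·136 + 101/18 + 16/2.8 + 122/3.7
= 272 + 5.61 + 5.71 + 32.97
= 316.29 mOsm/kg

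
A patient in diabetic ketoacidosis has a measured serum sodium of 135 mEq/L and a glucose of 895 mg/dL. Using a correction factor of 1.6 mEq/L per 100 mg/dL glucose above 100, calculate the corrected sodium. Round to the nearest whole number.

Corrected Na = measured Na + 1.6 · (glucose − 100)/100
= 135 + 1.6 · (895 − 100)/100
= 135 + 12.7
= 147.7 mEq/L

148 mEq/L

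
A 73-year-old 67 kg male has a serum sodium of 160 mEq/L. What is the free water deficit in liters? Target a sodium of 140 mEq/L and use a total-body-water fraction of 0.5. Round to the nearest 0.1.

TBW = 0.5 · 67 = 33.5 L
Free water deficit = TBW · (Na/140 − 1)
= 33.5 · (160/140 − 1)
= 33.5 · 0.1429
= 4.79 L

4.8 L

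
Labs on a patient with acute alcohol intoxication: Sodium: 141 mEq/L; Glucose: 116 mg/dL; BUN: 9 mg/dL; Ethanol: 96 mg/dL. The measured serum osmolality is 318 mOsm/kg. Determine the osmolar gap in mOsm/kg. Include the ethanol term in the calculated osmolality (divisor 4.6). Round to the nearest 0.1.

5.5 mOsm/kg

Calculated osmolality = 2·Na + glucose/18 + BUN/2.8 + ethanol/4.6
= 2·141 + 116/18 + 9/2.8 + 96/4.6
= 282 + 6.44 + 3.21 + 20.87
= 312.52 mOsm/kg ≈ 312.5 mOsm/kg
Osmolar gap = measured − calculated = 318 − 312.5 = 5.5 mOsm/kg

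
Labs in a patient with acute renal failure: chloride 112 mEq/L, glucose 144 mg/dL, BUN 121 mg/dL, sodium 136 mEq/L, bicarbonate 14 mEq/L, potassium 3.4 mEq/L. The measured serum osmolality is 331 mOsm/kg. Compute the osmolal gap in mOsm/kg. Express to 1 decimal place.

7.8 mOsm/kg

Calculated osmolality = 2·Na + glucose/18 + BUN/2.8
= 2·136 + 144/18 + 121/2.8
= 272 + 8 + 43.21
= 323.21 mOsm/kg ≈ 323.2 mOsm/kg
Osmolar gap = measured − calculated = 331 − 323.2 = 7.8 mOsm/kg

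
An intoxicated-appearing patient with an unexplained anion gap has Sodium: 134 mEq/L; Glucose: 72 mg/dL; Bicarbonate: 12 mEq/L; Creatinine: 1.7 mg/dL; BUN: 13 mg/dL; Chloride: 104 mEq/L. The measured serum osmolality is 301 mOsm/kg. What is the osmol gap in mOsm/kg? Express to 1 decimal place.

Calculated osmolality = 2·Na + glucose/18 + BUN/2.8
= 2·134 + 72/18 + 13/2.8
= 268 + 4 + 4.64
= 276.64 mOsm/kg ≈ 276.6 mOsm/kg
Osmolar gap = measured − calculated = 301 − 276.6 = 24.4 mOsm/kg

24.4 mOsm/kg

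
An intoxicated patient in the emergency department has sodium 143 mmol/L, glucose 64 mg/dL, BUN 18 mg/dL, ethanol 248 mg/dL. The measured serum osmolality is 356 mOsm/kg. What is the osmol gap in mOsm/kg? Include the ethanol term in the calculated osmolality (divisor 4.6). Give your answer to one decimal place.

6.1 mOsm/kg

Calculated osmolality = 2·Na + glucose/18 + BUN/2.8 + ethanol/4.6
= 2·143 + 64/18 + 18/2.8 + 248/4.6
= 286 + 3.56 + 6.43 + 53.91
= 349.9 mOsm/kg ≈ 349.9 mOsm/kg
Osmolar gap = measured − calculated = 356 − 349.9 = 6.1 mOsm/kg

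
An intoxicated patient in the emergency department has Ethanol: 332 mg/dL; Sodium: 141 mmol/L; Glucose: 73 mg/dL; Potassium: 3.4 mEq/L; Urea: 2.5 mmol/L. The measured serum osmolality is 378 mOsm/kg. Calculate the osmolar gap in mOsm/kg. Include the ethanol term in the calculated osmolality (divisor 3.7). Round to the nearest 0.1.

-0.3 mOsm/kg

Calculated osmolality = 2·Na + glucose/18 + urea + ethanol/3.7
= 2·141 + 73/18 + 2.5 + 332/3.7
= 282 + 4.06 + 2.50 + 89.73
= 378.29 mOsm/kg ≈ 378.3 mOsm/kg
Osmolar gap = measured − calculated = 378 − 378.3 = -0.3 mOsm/kg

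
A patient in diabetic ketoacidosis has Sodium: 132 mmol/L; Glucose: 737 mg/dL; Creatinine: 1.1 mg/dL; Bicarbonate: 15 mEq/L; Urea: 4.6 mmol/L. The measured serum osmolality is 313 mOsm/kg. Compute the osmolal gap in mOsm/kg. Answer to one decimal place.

3.5 mOsm/kg

Calculated osmolality = 2·Na + glucose/18 + urea
= 2·132 + 737/18 + 4.6
= 264 + 40.94 + 4.60
= 309.54 mOsm/kg ≈ 309.5 mOsm/kg
Osmolar gap = measured − calculated = 313 − 309.5 = 3.5 mOsm/kg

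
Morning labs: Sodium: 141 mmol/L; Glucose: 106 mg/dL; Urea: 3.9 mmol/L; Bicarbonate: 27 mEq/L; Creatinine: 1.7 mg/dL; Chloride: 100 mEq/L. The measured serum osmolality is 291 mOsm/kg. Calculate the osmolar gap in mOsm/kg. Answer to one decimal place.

-0.8 mOsm/kg

Calculated osmolality = 2·Na + glucose/18 + urea
= 2·141 + 106/18 + 3.9
= 282 + 5.89 + 3.90
= 291.79 mOsm/kg ≈ 291.8 mOsm/kg
Osmolar gap = measured − calculated = 291 − 291.8 = -0.8 mOsm/kg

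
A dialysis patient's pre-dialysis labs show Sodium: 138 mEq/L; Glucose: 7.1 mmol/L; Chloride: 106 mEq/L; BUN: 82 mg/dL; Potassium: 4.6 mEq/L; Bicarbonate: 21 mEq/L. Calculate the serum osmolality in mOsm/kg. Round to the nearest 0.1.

312.4 mOsm/kg

Calculated osmolality = 2·Na + glucose + BUN/2.8
= 2·138 + 7.1 + 82/2.8
= 276 + 7.10 + 29.29
= 312.39 mOsm/kg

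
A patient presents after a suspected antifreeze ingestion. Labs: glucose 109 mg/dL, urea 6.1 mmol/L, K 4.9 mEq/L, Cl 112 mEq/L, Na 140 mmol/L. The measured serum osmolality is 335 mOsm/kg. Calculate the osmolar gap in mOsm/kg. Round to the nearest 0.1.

42.8 mOsm/kg

Calculated osmolality = 2·Na + glucose/18 + urea
= 2·140 + 109/18 + 6.1
= 280 + 6.06 + 6.10
= 292.16 mOsm/kg ≈ 292.2 mOsm/kg
Osmolar gap = measured − calculated = 335 − 292.2 = 42.8 mOsm/kg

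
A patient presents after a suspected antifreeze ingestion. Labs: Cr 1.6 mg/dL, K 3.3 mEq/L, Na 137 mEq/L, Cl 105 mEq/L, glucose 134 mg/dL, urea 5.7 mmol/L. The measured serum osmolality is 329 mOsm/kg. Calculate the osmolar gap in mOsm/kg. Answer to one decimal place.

41.9 mOsm/kg

Calculated osmolality = 2·Na + glucose/18 + urea
= 2·137 + 134/18 + 5.7
= 274 + 7.44 + 5.70
= 287.14 mOsm/kg ≈ 287.1 mOsm/kg
Osmolar gap = measured − calculated = 329 − 287.1 = 41.9 mOsm/kg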